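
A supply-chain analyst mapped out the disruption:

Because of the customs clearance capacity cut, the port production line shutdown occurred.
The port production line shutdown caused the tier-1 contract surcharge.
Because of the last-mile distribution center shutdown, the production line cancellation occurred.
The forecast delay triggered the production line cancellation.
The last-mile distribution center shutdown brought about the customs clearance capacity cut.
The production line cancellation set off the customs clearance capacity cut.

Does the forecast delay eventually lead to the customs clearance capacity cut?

Yes

There is a causal chain: the forecast delay → the production line cancellation → the customs clearance capacity cut.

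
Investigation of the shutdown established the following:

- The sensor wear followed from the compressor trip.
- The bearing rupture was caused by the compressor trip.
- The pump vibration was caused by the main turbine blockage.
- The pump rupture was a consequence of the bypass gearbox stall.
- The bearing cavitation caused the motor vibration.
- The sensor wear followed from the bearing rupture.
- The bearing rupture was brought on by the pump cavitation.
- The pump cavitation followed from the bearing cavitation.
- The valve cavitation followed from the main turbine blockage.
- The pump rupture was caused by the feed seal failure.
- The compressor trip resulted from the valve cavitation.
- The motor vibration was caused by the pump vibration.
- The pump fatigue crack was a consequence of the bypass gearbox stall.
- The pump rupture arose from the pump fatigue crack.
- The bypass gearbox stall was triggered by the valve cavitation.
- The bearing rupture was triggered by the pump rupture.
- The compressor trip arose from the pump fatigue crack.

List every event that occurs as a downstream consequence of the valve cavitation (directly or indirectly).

Direct effects: the bypass gearbox stall, the compressor trip.
2 steps out: the pump fatigue crack, the pump rupture, the bearing rupture, the sensor wear.
Not reachable from it: the main turbine blockage, the pump vibration, the feed seal failure, the bearing cavitation, the motor vibration, the pump cavitation.

the bearing rupture, the bypass gearbox stall, the compressor trip, the pump fatigue crack, the pump rupture, the sensor wear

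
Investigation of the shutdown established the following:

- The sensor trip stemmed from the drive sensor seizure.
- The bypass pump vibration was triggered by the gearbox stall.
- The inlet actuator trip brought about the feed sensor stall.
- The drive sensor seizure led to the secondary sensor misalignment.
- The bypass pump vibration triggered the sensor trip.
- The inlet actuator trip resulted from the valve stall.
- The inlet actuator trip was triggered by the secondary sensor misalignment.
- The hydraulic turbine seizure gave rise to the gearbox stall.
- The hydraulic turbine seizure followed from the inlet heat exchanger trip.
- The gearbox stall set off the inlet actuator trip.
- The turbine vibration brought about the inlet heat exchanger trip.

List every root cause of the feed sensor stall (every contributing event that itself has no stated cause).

Tracing upstream from the feed sensor stall: the feed sensor stall ← the inlet actuator trip ← the gearbox stall ← the hydraulic turbine seizure ← the inlet heat exchanger trip ← the turbine vibration.
A separate upstream branch: the feed sensor stall ← the inlet actuator trip ← the valve stall.
A separate upstream branch: the feed sensor stall ← the inlet actuator trip ← the secondary sensor misalignment ← the drive sensor seizure.
Each of those chain origins has no stated cause.

the drive sensor seizure, the turbine vibration, the valve stall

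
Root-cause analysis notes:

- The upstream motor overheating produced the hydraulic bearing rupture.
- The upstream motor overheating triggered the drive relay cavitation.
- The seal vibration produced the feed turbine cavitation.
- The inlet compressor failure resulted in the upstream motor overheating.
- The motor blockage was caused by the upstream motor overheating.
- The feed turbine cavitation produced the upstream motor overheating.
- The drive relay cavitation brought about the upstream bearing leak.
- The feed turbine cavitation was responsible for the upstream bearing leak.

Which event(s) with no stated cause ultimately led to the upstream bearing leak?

the inlet compressor failure, the seal vibration

Tracing upstream from the upstream bearing leak: the upstream bearing leak ← the feed turbine cavitation ← the seal vibration.
A separate upstream branch: the upstream bearing leak ← the drive relay cavitation ← the upstream motor overheating ← the inlet compressor failure.
Each of those chain origins has no stated cause.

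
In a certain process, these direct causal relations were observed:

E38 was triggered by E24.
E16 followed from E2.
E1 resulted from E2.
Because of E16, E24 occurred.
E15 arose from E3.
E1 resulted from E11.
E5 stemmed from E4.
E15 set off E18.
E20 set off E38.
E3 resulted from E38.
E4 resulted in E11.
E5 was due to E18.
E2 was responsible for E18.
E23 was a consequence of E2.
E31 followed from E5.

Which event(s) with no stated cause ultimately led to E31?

Tracing upstream from E31: E31 ← E5 ← E18 ← E2.
A separate upstream branch: E31 ← E5 ← E18 ← E15 ← E3 ← E38 ← E20.
A separate upstream branch: E31 ← E5 ← E4.
Each of those chain origins has no stated cause.

E2, E20, E4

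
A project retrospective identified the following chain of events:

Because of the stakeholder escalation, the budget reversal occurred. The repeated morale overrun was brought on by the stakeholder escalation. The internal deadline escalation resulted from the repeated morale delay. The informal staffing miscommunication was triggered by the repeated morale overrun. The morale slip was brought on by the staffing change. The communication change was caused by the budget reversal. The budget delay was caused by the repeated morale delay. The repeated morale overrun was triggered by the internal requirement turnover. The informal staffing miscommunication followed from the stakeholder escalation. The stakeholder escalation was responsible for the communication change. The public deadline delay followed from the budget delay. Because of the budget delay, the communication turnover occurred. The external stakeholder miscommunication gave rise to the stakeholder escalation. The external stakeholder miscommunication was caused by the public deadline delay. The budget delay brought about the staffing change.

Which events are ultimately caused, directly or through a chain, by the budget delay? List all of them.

Direct effects: the public deadline delay, the staffing change, the communication turnover.
2 steps out: the morale slip, the external stakeholder miscommunication.
3 steps out: the stakeholder escalation.
4 steps out: the budget reversal, the communication change, the repeated morale overrun, the informal staffing miscommunication.
Not reachable from it: the repeated morale delay, the internal requirement turnover, the internal deadline escalation.

the budget reversal, the communication change, the communication turnover, the external stakeholder miscommunication, the informal staffing miscommunication, the morale slip, the public deadline delay, the repeated morale overrun, the staffing change, the stakeholder escalation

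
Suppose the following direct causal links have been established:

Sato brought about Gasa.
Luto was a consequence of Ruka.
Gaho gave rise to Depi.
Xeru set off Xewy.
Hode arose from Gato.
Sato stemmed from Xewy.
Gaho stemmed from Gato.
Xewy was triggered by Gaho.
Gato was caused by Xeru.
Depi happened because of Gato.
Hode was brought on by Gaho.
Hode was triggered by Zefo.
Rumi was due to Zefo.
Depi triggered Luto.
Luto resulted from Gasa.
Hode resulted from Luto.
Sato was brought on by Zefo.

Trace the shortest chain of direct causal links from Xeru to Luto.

Xeru → Gato → Depi → Luto

Xeru → Gato
Gato → Depi
Depi → Luto
Length: 3 steps.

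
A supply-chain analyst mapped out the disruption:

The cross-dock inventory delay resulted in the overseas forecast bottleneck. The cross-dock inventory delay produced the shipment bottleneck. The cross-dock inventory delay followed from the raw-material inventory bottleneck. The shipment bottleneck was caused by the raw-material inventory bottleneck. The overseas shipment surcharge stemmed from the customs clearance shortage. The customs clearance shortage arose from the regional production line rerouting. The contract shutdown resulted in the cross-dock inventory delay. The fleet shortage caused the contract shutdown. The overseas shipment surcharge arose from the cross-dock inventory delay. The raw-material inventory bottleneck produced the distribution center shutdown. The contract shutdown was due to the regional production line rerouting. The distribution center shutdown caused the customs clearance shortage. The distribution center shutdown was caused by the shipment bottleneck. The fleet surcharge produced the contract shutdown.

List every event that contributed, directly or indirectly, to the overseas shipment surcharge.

the contract shutdown, the cross-dock inventory delay, the customs clearance shortage, the distribution center shutdown, the fleet shortage, the fleet surcharge, the raw-material inventory bottleneck, the regional production line rerouting, the shipment bottleneck

Immediate causes of the overseas shipment surcharge: the cross-dock inventory delay, the customs clearance shortage.
Further upstream: the raw-material inventory bottleneck, the fleet surcharge, the fleet shortage, the regional production line rerouting, the contract shutdown, the shipment bottleneck, the distribution center shutdown.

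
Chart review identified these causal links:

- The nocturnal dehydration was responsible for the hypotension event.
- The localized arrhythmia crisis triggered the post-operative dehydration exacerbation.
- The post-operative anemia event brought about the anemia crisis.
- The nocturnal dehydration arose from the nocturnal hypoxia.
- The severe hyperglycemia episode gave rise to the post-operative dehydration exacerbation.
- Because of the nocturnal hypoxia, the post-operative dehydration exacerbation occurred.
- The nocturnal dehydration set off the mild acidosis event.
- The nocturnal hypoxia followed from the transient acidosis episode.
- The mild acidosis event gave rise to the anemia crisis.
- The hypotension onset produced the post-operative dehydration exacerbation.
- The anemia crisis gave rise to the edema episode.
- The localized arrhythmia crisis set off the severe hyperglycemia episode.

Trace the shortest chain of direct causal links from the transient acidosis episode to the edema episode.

the transient acidosis episode → the nocturnal hypoxia → the nocturnal dehydration → the mild acidosis event → the anemia crisis → the edema episode

the transient acidosis episode → the nocturnal hypoxia
the nocturnal hypoxia → the nocturnal dehydration
the nocturnal dehydration → the mild acidosis event
the mild acidosis event → the anemia crisis
the anemia crisis → the edema episode
Length: 5 steps.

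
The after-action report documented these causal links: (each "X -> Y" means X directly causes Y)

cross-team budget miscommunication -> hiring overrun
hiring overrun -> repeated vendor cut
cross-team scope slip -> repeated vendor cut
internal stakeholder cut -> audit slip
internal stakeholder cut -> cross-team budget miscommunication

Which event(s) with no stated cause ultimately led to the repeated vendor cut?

the cross-team scope slip, the internal stakeholder cut

Tracing upstream from the repeated vendor cut: the repeated vendor cut ← the cross-team scope slip.
A separate upstream branch: the repeated vendor cut ← the hiring overrun ← the cross-team budget miscommunication ← the internal stakeholder cut.
Each of those chain origins has no stated cause.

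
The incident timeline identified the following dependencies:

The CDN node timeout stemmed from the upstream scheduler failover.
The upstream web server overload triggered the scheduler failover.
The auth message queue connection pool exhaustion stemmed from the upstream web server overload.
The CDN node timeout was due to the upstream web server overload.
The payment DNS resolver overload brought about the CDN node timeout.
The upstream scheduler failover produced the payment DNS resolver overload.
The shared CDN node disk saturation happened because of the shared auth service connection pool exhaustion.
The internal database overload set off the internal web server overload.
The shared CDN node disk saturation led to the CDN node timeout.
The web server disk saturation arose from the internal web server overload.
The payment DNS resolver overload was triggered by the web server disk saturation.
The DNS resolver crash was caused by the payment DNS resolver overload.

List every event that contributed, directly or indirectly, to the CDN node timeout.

Immediate causes of the CDN node timeout: the upstream web server overload, the upstream scheduler failover, the payment DNS resolver overload, the shared CDN node disk saturation.
Further upstream: the internal database overload, the internal web server overload, the web server disk saturation, the shared auth service connection pool exhaustion.

the internal database overload, the internal web server overload, the payment DNS resolver overload, the shared CDN node disk saturation, the shared auth service connection pool exhaustion, the upstream scheduler failover, the upstream web server overload, the web server disk saturation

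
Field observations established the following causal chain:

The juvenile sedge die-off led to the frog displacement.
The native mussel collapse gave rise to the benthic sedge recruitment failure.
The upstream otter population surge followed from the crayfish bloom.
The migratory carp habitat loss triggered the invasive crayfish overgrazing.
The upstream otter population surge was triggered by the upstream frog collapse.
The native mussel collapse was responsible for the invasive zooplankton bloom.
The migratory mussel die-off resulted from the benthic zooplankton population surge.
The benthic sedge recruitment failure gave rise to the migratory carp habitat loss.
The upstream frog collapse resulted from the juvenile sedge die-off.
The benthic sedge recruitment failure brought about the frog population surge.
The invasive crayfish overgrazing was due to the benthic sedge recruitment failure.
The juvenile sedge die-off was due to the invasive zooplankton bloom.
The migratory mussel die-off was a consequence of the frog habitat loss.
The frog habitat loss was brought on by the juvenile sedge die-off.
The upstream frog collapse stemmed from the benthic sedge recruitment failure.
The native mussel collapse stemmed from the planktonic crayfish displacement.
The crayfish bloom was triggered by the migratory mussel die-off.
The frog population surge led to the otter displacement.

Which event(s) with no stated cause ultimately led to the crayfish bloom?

the benthic zooplankton population surge, the planktonic crayfish displacement

Tracing upstream from the crayfish bloom: the crayfish bloom ← the migratory mussel die-off ← the frog habitat loss ← the juvenile sedge die-off ← the invasive zooplankton bloom ← the native mussel collapse ← the planktonic crayfish displacement.
A separate upstream branch: the crayfish bloom ← the migratory mussel die-off ← the benthic zooplankton population surge.
Each of those chain origins has no stated cause.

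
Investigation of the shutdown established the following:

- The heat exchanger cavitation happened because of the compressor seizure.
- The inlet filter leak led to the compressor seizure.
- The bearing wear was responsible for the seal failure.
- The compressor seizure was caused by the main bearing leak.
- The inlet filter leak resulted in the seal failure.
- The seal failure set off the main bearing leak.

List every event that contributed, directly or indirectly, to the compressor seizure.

Immediate causes of the compressor seizure: the inlet filter leak, the main bearing leak.
Further upstream: the seal failure, the bearing wear.

the bearing wear, the inlet filter leak, the main bearing leak, the seal failure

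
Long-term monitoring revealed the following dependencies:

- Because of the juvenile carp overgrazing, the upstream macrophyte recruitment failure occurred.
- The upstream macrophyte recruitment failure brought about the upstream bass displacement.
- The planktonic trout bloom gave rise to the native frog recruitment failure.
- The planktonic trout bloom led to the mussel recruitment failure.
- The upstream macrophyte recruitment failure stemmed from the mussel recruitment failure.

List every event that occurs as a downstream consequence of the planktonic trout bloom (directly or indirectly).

Direct effects: the mussel recruitment failure, the native frog recruitment failure.
2 steps out: the upstream macrophyte recruitment failure.
3 steps out: the upstream bass displacement.
Not reachable from it: the juvenile carp overgrazing.

the mussel recruitment failure, the native frog recruitment failure, the upstream bass displacement, the upstream macrophyte recruitment failure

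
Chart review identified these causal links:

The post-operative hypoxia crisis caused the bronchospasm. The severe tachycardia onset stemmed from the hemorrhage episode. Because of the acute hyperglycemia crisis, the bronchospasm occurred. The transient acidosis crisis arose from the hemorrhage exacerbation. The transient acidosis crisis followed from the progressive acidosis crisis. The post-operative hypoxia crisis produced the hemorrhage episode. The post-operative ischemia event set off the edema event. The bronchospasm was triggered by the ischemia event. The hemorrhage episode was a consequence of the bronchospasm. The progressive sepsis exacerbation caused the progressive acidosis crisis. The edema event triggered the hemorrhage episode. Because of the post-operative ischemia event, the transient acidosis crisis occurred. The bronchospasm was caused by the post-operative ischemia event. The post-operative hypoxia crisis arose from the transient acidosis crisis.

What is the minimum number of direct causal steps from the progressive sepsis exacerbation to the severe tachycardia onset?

Shortest chain: the progressive sepsis exacerbation → the progressive acidosis crisis → the transient acidosis crisis → the post-operative hypoxia crisis → the hemorrhage episode → the severe tachycardia onset.

5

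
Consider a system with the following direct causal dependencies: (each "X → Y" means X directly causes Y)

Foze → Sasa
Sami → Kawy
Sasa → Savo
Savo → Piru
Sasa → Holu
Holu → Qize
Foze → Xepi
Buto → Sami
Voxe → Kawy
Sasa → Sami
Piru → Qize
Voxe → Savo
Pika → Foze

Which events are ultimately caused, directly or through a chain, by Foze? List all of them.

Direct effects: Sasa, Xepi.
2 steps out: Savo, Sami, Holu.
3 steps out: Kawy, Piru, Qize.
Not reachable from it: Buto, Pika, Voxe.

Holu, Kawy, Piru, Qize, Sami, Sasa, Savo, Xepi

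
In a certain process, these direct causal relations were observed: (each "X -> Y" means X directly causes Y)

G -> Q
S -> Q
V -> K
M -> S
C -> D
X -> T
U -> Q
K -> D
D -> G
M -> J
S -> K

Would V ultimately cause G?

Yes

There is a causal chain: V → K → D → G.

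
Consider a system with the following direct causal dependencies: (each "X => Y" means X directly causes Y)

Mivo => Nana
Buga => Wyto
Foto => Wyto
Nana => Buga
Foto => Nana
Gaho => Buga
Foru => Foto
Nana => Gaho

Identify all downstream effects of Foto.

Direct effects: Nana, Wyto.
2 steps out: Gaho, Buga.
Not reachable from it: Foru, Mivo.

Buga, Gaho, Nana, Wyto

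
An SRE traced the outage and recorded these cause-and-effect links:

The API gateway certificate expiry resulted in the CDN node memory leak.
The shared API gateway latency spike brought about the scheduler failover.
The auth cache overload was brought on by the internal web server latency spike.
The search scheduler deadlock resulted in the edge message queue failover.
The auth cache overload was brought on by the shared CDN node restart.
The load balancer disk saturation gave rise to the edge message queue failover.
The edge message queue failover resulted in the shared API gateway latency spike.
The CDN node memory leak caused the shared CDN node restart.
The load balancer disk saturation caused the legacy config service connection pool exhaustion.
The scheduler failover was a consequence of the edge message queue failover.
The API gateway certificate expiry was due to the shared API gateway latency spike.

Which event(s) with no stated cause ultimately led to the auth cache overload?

Tracing upstream from the auth cache overload: the auth cache overload ← the shared CDN node restart ← the CDN node memory leak ← the API gateway certificate expiry ← the shared API gateway latency spike ← the edge message queue failover ← the load balancer disk saturation.
A separate upstream branch: the auth cache overload ← the shared CDN node restart ← the CDN node memory leak ← the API gateway certificate expiry ← the shared API gateway latency spike ← the edge message queue failover ← the search scheduler deadlock.
A separate upstream branch: the auth cache overload ← the internal web server latency spike.
Each of those chain origins has no stated cause.

the internal web server latency spike, the load balancer disk saturation, the search scheduler deadlock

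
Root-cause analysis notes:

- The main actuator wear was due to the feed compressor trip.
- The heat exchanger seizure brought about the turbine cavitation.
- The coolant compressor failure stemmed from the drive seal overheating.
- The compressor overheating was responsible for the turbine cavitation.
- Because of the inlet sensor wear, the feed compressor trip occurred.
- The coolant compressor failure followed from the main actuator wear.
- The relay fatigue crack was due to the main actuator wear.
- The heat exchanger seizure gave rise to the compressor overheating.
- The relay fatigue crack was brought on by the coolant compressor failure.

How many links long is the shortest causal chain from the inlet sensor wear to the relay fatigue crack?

3

Shortest chain: the inlet sensor wear → the feed compressor trip → the main actuator wear → the relay fatigue crack.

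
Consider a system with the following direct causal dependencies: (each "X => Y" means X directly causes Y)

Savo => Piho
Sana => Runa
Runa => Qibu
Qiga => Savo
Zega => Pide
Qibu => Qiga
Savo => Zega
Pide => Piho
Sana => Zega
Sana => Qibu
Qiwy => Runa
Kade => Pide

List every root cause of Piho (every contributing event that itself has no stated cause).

Kade, Qiwy, Sana

Tracing upstream from Piho: Piho ← Savo ← Qiga ← Qibu ← Runa ← Qiwy.
A separate upstream branch: Piho ← Pide ← Zega ← Sana.
A separate upstream branch: Piho ← Pide ← Kade.
Each of those chain origins has no stated cause.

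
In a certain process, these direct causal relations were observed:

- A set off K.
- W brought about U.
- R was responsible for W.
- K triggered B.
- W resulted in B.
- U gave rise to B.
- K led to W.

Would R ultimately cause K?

No

R leads to W, U, B; K is not among them.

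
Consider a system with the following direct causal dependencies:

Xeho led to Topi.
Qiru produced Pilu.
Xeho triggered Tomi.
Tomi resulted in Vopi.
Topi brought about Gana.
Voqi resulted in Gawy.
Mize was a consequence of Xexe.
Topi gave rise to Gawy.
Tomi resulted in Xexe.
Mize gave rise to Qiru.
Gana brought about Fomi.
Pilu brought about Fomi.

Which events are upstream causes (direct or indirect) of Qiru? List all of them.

Mize, Tomi, Xeho, Xexe

Immediate cause of Qiru: Mize.
Further upstream: Xeho, Tomi, Xexe.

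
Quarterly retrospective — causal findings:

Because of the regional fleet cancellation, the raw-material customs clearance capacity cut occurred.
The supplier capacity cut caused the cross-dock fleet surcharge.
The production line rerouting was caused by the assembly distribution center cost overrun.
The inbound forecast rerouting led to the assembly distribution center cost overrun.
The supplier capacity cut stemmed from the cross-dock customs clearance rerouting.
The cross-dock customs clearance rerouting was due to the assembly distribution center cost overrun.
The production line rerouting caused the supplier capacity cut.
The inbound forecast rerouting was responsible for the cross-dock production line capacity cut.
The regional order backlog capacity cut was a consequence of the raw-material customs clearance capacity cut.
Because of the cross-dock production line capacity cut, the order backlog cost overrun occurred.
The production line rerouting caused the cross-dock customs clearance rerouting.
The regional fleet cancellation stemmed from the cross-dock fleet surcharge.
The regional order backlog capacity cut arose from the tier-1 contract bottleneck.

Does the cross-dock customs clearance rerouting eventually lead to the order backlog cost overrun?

The cross-dock customs clearance rerouting leads to the supplier capacity cut, the cross-dock fleet surcharge, the regional fleet cancellation, the raw-material customs clearance capacity cut, the regional order backlog capacity cut; the order backlog cost overrun is not among them.

No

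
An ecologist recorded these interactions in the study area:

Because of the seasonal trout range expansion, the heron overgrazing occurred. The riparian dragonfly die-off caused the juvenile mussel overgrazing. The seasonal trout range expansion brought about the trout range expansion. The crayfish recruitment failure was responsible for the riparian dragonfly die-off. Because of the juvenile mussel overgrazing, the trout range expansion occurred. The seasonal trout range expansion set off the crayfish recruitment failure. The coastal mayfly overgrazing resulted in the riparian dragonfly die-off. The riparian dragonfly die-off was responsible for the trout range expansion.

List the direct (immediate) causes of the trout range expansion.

Upstream contributors include the crayfish recruitment failure, the coastal mayfly overgrazing, but only the juvenile mussel overgrazing, the riparian dragonfly die-off, the seasonal trout range expansion feed directly into the trout range expansion.

the juvenile mussel overgrazing, the riparian dragonfly die-off, the seasonal trout range expansion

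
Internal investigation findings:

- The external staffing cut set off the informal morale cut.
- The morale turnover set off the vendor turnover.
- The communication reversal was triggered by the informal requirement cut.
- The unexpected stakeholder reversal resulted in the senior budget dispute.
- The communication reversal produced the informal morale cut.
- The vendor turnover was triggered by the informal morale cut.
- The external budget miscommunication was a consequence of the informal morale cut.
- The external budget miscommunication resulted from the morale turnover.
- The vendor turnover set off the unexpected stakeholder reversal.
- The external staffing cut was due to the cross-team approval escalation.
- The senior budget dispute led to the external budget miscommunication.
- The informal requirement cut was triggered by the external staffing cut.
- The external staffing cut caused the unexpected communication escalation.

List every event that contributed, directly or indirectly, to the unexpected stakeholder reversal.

the communication reversal, the cross-team approval escalation, the external staffing cut, the informal morale cut, the informal requirement cut, the morale turnover, the vendor turnover

Immediate cause of the unexpected stakeholder reversal: the vendor turnover.
Further upstream: the cross-team approval escalation, the external staffing cut, the informal requirement cut, the communication reversal, the morale turnover, the informal morale cut.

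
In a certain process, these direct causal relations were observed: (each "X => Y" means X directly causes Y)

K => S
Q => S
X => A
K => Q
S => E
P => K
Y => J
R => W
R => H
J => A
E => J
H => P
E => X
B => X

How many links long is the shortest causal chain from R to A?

Shortest chain: R → H → P → K → S → E → X → A.

7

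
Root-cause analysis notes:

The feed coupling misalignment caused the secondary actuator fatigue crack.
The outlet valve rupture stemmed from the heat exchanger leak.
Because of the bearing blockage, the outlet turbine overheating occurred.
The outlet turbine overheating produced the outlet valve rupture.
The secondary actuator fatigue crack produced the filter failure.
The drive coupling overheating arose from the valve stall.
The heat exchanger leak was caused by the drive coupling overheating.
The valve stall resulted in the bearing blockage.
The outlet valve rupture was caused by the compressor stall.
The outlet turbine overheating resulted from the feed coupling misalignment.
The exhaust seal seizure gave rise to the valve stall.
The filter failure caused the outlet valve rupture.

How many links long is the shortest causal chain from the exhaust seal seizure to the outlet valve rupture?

4

Shortest chain: the exhaust seal seizure → the valve stall → the bearing blockage → the outlet turbine overheating → the outlet valve rupture.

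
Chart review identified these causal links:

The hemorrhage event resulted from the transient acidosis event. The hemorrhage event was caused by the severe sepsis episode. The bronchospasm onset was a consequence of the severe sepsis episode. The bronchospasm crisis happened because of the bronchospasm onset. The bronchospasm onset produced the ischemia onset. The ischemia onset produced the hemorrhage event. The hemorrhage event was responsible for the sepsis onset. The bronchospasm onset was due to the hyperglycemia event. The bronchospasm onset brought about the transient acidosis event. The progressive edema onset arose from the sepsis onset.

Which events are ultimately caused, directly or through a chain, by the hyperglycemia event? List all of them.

Direct effects: the bronchospasm onset.
2 steps out: the ischemia onset, the bronchospasm crisis, the transient acidosis event.
3 steps out: the hemorrhage event.
4 steps out: the sepsis onset.
5 steps out: the progressive edema onset.
Not reachable from it: the severe sepsis episode.

the bronchospasm crisis, the bronchospasm onset, the hemorrhage event, the ischemia onset, the progressive edema onset, the sepsis onset, the transient acidosis event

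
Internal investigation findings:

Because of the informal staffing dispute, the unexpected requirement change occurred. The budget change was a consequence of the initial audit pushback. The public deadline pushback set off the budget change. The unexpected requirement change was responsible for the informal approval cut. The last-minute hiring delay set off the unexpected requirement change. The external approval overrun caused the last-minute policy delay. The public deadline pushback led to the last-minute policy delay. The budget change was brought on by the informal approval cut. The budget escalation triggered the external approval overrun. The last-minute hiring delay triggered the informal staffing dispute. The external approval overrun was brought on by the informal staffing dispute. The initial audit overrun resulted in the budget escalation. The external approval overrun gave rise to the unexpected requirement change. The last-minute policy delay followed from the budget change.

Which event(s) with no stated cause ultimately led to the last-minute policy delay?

the initial audit overrun, the initial audit pushback, the last-minute hiring delay, the public deadline pushback

Tracing upstream from the last-minute policy delay: the last-minute policy delay ← the budget change ← the initial audit pushback.
A separate upstream branch: the last-minute policy delay ← the external approval overrun ← the budget escalation ← the initial audit overrun.
A separate upstream branch: the last-minute policy delay ← the external approval overrun ← the informal staffing dispute ← the last-minute hiring delay.
A separate upstream branch: the last-minute policy delay ← the public deadline pushback.
Each of those chain origins has no stated cause.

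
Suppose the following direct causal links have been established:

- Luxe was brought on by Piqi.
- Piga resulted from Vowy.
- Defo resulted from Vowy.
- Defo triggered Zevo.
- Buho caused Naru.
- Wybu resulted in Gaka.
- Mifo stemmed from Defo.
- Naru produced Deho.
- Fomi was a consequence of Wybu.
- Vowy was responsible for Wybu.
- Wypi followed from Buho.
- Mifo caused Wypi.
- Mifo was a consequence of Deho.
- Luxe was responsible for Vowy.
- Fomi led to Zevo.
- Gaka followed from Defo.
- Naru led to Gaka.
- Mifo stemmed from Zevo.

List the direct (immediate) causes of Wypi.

Buho, Mifo

Upstream contributors include Piqi, Luxe, Vowy, Naru, Deho, Defo, Wybu, Fomi, Zevo, but only Buho, Mifo feed directly into Wypi.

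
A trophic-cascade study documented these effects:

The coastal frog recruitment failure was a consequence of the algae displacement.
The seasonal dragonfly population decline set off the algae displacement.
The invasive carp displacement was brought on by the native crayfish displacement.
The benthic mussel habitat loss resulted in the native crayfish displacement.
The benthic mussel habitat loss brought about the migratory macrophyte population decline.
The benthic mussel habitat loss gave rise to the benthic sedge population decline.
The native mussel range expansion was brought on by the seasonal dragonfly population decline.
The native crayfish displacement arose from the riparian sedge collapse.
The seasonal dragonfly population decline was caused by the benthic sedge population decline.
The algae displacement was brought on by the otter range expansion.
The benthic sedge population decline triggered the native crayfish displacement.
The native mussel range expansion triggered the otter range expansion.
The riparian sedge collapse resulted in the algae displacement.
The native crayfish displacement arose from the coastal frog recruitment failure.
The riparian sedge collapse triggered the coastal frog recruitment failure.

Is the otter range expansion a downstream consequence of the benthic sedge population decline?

Yes

There is a causal chain: the benthic sedge population decline → the seasonal dragonfly population decline → the native mussel range expansion → the otter range expansion.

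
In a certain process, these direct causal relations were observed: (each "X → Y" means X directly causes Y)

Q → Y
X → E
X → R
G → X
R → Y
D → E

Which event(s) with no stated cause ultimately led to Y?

G, Q

Tracing upstream from Y: Y ← R ← X ← G.
A separate upstream branch: Y ← Q.
Each of those chain origins has no stated cause.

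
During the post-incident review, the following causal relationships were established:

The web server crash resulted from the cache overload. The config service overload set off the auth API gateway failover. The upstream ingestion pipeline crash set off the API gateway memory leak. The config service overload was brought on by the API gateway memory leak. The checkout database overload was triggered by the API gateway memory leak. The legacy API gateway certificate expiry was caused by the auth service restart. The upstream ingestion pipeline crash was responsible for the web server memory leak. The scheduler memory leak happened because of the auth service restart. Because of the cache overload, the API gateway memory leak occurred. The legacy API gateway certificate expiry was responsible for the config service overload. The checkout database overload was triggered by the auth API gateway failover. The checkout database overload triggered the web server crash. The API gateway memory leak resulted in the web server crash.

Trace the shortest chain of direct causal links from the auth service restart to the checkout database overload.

the auth service restart → the legacy API gateway certificate expiry
the legacy API gateway certificate expiry → the config service overload
the config service overload → the auth API gateway failover
the auth API gateway failover → the checkout database overload
Length: 4 steps.

the auth service restart → the legacy API gateway certificate expiry → the config service overload → the auth API gateway failover → the checkout database overload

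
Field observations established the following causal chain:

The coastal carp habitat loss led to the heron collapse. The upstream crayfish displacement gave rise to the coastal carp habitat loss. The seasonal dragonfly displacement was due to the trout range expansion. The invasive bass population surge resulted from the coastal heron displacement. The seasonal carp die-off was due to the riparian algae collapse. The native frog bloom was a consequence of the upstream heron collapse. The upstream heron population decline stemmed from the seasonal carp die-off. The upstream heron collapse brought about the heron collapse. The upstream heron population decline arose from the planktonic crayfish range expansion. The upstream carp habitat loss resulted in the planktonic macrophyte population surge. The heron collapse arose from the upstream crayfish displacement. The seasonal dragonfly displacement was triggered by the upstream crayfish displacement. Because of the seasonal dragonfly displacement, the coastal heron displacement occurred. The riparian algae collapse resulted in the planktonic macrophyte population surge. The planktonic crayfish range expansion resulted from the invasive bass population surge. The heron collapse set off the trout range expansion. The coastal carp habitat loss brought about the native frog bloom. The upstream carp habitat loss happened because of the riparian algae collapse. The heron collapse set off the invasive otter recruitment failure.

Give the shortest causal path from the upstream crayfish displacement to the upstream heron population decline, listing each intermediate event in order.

the upstream crayfish displacement → the seasonal dragonfly displacement
the seasonal dragonfly displacement → the coastal heron displacement
the coastal heron displacement → the invasive bass population surge
the invasive bass population surge → the planktonic crayfish range expansion
the planktonic crayfish range expansion → the upstream heron population decline
Length: 5 steps.

the upstream crayfish displacement → the seasonal dragonfly displacement → the coastal heron displacement → the invasive bass population surge → the planktonic crayfish range expansion → the upstream heron population decline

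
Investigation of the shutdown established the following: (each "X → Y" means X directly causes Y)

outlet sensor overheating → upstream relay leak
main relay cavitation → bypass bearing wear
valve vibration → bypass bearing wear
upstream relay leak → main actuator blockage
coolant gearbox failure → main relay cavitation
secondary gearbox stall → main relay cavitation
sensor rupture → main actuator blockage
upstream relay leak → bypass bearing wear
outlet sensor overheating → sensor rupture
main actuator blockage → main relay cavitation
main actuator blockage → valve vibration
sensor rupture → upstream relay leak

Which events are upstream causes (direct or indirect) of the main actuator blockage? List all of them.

Immediate causes of the main actuator blockage: the sensor rupture, the upstream relay leak.
Further upstream: the outlet sensor overheating.

the outlet sensor overheating, the sensor rupture, the upstream relay leak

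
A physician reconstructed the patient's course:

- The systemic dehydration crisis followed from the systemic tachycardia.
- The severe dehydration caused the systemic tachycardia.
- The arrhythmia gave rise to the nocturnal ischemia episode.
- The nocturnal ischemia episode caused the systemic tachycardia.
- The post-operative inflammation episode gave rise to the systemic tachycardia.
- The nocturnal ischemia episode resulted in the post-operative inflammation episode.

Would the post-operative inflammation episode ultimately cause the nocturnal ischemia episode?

The post-operative inflammation episode leads to the systemic tachycardia, the systemic dehydration crisis; the nocturnal ischemia episode is not among them.

No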